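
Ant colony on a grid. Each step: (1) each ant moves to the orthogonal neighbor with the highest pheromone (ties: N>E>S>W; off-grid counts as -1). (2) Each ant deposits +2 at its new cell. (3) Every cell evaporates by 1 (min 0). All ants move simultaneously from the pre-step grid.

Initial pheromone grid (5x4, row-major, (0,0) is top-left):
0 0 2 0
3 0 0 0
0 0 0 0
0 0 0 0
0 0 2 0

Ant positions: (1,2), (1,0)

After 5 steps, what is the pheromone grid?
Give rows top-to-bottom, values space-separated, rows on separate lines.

After step 1: ants at (0,2),(0,0)
  1 0 3 0
  2 0 0 0
  0 0 0 0
  0 0 0 0
  0 0 1 0
After step 2: ants at (0,3),(1,0)
  0 0 2 1
  3 0 0 0
  0 0 0 0
  0 0 0 0
  0 0 0 0
After step 3: ants at (0,2),(0,0)
  1 0 3 0
  2 0 0 0
  0 0 0 0
  0 0 0 0
  0 0 0 0
After step 4: ants at (0,3),(1,0)
  0 0 2 1
  3 0 0 0
  0 0 0 0
  0 0 0 0
  0 0 0 0
After step 5: ants at (0,2),(0,0)
  1 0 3 0
  2 0 0 0
  0 0 0 0
  0 0 0 0
  0 0 0 0

1 0 3 0
2 0 0 0
0 0 0 0
0 0 0 0
0 0 0 0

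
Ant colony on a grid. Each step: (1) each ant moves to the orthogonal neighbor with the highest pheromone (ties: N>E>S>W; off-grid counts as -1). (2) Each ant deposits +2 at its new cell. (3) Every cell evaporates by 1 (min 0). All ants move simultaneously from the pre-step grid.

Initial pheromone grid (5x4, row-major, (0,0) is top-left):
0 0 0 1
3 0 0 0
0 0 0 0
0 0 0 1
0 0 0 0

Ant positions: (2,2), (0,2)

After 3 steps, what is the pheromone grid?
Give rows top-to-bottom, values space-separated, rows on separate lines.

After step 1: ants at (1,2),(0,3)
  0 0 0 2
  2 0 1 0
  0 0 0 0
  0 0 0 0
  0 0 0 0
After step 2: ants at (0,2),(1,3)
  0 0 1 1
  1 0 0 1
  0 0 0 0
  0 0 0 0
  0 0 0 0
After step 3: ants at (0,3),(0,3)
  0 0 0 4
  0 0 0 0
  0 0 0 0
  0 0 0 0
  0 0 0 0

0 0 0 4
0 0 0 0
0 0 0 0
0 0 0 0
0 0 0 0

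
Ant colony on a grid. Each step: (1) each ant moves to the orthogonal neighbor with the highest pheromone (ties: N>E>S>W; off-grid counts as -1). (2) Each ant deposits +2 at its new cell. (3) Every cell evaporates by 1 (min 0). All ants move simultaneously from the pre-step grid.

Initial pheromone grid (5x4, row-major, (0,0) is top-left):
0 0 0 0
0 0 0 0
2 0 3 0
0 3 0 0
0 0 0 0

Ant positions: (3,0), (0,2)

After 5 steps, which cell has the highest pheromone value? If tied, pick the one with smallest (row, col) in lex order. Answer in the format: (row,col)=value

Answer: (3,1)=4

Derivation:
Step 1: ant0:(3,0)->E->(3,1) | ant1:(0,2)->E->(0,3)
  grid max=4 at (3,1)
Step 2: ant0:(3,1)->N->(2,1) | ant1:(0,3)->S->(1,3)
  grid max=3 at (3,1)
Step 3: ant0:(2,1)->S->(3,1) | ant1:(1,3)->N->(0,3)
  grid max=4 at (3,1)
Step 4: ant0:(3,1)->N->(2,1) | ant1:(0,3)->S->(1,3)
  grid max=3 at (3,1)
Step 5: ant0:(2,1)->S->(3,1) | ant1:(1,3)->N->(0,3)
  grid max=4 at (3,1)
Final grid:
  0 0 0 1
  0 0 0 0
  0 0 0 0
  0 4 0 0
  0 0 0 0
Max pheromone 4 at (3,1)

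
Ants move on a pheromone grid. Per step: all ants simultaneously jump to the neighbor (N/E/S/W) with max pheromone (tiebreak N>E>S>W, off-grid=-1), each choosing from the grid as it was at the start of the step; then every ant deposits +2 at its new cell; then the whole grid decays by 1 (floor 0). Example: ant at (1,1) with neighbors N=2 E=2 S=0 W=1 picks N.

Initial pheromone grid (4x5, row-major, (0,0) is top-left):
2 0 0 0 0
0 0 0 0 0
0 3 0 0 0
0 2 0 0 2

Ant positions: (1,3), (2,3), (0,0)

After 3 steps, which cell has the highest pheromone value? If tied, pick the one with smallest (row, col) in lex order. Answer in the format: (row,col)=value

Step 1: ant0:(1,3)->N->(0,3) | ant1:(2,3)->N->(1,3) | ant2:(0,0)->E->(0,1)
  grid max=2 at (2,1)
Step 2: ant0:(0,3)->S->(1,3) | ant1:(1,3)->N->(0,3) | ant2:(0,1)->W->(0,0)
  grid max=2 at (0,0)
Step 3: ant0:(1,3)->N->(0,3) | ant1:(0,3)->S->(1,3) | ant2:(0,0)->E->(0,1)
  grid max=3 at (0,3)
Final grid:
  1 1 0 3 0
  0 0 0 3 0
  0 0 0 0 0
  0 0 0 0 0
Max pheromone 3 at (0,3)

Answer: (0,3)=3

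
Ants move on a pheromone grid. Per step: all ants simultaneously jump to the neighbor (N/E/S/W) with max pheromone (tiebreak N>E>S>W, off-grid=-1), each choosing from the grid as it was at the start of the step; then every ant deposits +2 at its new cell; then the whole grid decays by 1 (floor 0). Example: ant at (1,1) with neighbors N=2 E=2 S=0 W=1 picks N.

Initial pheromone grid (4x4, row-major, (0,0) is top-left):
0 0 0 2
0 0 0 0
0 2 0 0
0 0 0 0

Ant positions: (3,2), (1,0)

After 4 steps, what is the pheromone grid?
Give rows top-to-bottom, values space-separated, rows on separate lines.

After step 1: ants at (2,2),(0,0)
  1 0 0 1
  0 0 0 0
  0 1 1 0
  0 0 0 0
After step 2: ants at (2,1),(0,1)
  0 1 0 0
  0 0 0 0
  0 2 0 0
  0 0 0 0
After step 3: ants at (1,1),(0,2)
  0 0 1 0
  0 1 0 0
  0 1 0 0
  0 0 0 0
After step 4: ants at (2,1),(0,3)
  0 0 0 1
  0 0 0 0
  0 2 0 0
  0 0 0 0

0 0 0 1
0 0 0 0
0 2 0 0
0 0 0 0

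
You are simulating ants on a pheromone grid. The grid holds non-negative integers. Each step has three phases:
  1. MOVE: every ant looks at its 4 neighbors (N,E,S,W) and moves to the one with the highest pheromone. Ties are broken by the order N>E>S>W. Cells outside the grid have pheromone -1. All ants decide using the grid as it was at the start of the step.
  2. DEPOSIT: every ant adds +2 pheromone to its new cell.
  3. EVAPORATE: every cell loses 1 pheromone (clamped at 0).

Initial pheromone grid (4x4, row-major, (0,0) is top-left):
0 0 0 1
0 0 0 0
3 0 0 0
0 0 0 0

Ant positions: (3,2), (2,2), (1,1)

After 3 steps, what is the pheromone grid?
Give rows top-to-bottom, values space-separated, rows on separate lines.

After step 1: ants at (2,2),(1,2),(0,1)
  0 1 0 0
  0 0 1 0
  2 0 1 0
  0 0 0 0
After step 2: ants at (1,2),(2,2),(0,2)
  0 0 1 0
  0 0 2 0
  1 0 2 0
  0 0 0 0
After step 3: ants at (2,2),(1,2),(1,2)
  0 0 0 0
  0 0 5 0
  0 0 3 0
  0 0 0 0

0 0 0 0
0 0 5 0
0 0 3 0
0 0 0 0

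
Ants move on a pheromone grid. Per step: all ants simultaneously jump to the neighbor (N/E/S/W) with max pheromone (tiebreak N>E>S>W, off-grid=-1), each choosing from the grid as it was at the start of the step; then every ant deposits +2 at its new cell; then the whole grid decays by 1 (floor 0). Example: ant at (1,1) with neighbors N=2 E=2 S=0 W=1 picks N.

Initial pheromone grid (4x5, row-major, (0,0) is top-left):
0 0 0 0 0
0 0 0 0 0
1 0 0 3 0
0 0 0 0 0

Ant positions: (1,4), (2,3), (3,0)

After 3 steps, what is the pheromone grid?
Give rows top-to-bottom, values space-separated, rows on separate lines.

After step 1: ants at (0,4),(1,3),(2,0)
  0 0 0 0 1
  0 0 0 1 0
  2 0 0 2 0
  0 0 0 0 0
After step 2: ants at (1,4),(2,3),(1,0)
  0 0 0 0 0
  1 0 0 0 1
  1 0 0 3 0
  0 0 0 0 0
After step 3: ants at (0,4),(1,3),(2,0)
  0 0 0 0 1
  0 0 0 1 0
  2 0 0 2 0
  0 0 0 0 0

0 0 0 0 1
0 0 0 1 0
2 0 0 2 0
0 0 0 0 0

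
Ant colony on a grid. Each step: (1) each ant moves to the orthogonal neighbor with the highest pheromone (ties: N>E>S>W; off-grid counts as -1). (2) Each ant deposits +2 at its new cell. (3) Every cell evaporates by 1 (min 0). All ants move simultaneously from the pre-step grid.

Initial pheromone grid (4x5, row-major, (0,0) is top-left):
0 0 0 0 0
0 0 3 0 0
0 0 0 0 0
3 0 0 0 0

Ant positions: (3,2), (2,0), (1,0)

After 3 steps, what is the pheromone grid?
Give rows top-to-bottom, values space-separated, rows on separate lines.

After step 1: ants at (2,2),(3,0),(0,0)
  1 0 0 0 0
  0 0 2 0 0
  0 0 1 0 0
  4 0 0 0 0
After step 2: ants at (1,2),(2,0),(0,1)
  0 1 0 0 0
  0 0 3 0 0
  1 0 0 0 0
  3 0 0 0 0
After step 3: ants at (0,2),(3,0),(0,2)
  0 0 3 0 0
  0 0 2 0 0
  0 0 0 0 0
  4 0 0 0 0

0 0 3 0 0
0 0 2 0 0
0 0 0 0 0
4 0 0 0 0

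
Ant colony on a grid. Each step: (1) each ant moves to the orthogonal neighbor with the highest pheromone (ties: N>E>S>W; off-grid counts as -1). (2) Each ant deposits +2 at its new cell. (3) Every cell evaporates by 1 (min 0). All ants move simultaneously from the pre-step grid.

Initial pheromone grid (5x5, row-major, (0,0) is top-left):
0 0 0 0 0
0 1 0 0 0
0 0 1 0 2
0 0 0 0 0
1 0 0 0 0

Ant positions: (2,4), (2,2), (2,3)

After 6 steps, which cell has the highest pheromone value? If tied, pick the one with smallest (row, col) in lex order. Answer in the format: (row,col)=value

Answer: (2,4)=10

Derivation:
Step 1: ant0:(2,4)->N->(1,4) | ant1:(2,2)->N->(1,2) | ant2:(2,3)->E->(2,4)
  grid max=3 at (2,4)
Step 2: ant0:(1,4)->S->(2,4) | ant1:(1,2)->N->(0,2) | ant2:(2,4)->N->(1,4)
  grid max=4 at (2,4)
Step 3: ant0:(2,4)->N->(1,4) | ant1:(0,2)->E->(0,3) | ant2:(1,4)->S->(2,4)
  grid max=5 at (2,4)
Step 4: ant0:(1,4)->S->(2,4) | ant1:(0,3)->E->(0,4) | ant2:(2,4)->N->(1,4)
  grid max=6 at (2,4)
Step 5: ant0:(2,4)->N->(1,4) | ant1:(0,4)->S->(1,4) | ant2:(1,4)->S->(2,4)
  grid max=7 at (1,4)
Step 6: ant0:(1,4)->S->(2,4) | ant1:(1,4)->S->(2,4) | ant2:(2,4)->N->(1,4)
  grid max=10 at (2,4)
Final grid:
  0 0 0 0 0
  0 0 0 0 8
  0 0 0 0 10
  0 0 0 0 0
  0 0 0 0 0
Max pheromone 10 at (2,4)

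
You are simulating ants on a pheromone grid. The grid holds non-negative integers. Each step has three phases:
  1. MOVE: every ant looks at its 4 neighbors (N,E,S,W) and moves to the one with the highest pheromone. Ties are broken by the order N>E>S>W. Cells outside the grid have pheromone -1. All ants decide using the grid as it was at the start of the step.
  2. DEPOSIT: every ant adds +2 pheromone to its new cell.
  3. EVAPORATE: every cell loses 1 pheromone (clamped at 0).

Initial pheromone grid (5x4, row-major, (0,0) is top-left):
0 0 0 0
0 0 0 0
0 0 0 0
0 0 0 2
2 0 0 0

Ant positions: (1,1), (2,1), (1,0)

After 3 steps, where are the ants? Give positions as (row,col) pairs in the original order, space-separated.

Step 1: ant0:(1,1)->N->(0,1) | ant1:(2,1)->N->(1,1) | ant2:(1,0)->N->(0,0)
  grid max=1 at (0,0)
Step 2: ant0:(0,1)->S->(1,1) | ant1:(1,1)->N->(0,1) | ant2:(0,0)->E->(0,1)
  grid max=4 at (0,1)
Step 3: ant0:(1,1)->N->(0,1) | ant1:(0,1)->S->(1,1) | ant2:(0,1)->S->(1,1)
  grid max=5 at (0,1)

(0,1) (1,1) (1,1)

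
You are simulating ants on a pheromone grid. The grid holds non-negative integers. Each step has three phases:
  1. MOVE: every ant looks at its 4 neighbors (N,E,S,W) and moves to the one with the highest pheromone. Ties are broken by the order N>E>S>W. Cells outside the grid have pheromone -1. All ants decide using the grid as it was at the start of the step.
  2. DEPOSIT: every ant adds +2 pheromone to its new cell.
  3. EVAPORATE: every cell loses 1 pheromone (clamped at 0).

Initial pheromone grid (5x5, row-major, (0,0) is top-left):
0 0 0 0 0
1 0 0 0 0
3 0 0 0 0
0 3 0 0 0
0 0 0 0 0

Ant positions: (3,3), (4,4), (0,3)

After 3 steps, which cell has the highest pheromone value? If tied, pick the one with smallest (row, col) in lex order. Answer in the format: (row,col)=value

Step 1: ant0:(3,3)->N->(2,3) | ant1:(4,4)->N->(3,4) | ant2:(0,3)->E->(0,4)
  grid max=2 at (2,0)
Step 2: ant0:(2,3)->N->(1,3) | ant1:(3,4)->N->(2,4) | ant2:(0,4)->S->(1,4)
  grid max=1 at (1,3)
Step 3: ant0:(1,3)->E->(1,4) | ant1:(2,4)->N->(1,4) | ant2:(1,4)->S->(2,4)
  grid max=4 at (1,4)
Final grid:
  0 0 0 0 0
  0 0 0 0 4
  0 0 0 0 2
  0 0 0 0 0
  0 0 0 0 0
Max pheromone 4 at (1,4)

Answer: (1,4)=4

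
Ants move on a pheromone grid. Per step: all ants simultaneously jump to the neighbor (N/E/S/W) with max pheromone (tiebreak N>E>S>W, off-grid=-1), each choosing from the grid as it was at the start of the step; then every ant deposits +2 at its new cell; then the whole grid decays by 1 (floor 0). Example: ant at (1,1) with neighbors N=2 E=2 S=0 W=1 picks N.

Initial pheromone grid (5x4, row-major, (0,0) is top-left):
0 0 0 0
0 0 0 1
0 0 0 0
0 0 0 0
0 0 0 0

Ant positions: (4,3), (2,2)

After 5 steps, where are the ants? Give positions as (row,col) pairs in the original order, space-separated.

Step 1: ant0:(4,3)->N->(3,3) | ant1:(2,2)->N->(1,2)
  grid max=1 at (1,2)
Step 2: ant0:(3,3)->N->(2,3) | ant1:(1,2)->N->(0,2)
  grid max=1 at (0,2)
Step 3: ant0:(2,3)->N->(1,3) | ant1:(0,2)->E->(0,3)
  grid max=1 at (0,3)
Step 4: ant0:(1,3)->N->(0,3) | ant1:(0,3)->S->(1,3)
  grid max=2 at (0,3)
Step 5: ant0:(0,3)->S->(1,3) | ant1:(1,3)->N->(0,3)
  grid max=3 at (0,3)

(1,3) (0,3)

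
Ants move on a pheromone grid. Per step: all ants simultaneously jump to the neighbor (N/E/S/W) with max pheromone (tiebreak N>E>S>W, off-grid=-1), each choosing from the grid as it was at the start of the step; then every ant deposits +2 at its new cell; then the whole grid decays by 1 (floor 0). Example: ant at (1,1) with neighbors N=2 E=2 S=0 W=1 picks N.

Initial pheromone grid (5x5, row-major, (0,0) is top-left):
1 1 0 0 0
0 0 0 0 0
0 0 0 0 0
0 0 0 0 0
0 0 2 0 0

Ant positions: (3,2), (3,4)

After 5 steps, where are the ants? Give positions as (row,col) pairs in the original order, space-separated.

Step 1: ant0:(3,2)->S->(4,2) | ant1:(3,4)->N->(2,4)
  grid max=3 at (4,2)
Step 2: ant0:(4,2)->N->(3,2) | ant1:(2,4)->N->(1,4)
  grid max=2 at (4,2)
Step 3: ant0:(3,2)->S->(4,2) | ant1:(1,4)->N->(0,4)
  grid max=3 at (4,2)
Step 4: ant0:(4,2)->N->(3,2) | ant1:(0,4)->S->(1,4)
  grid max=2 at (4,2)
Step 5: ant0:(3,2)->S->(4,2) | ant1:(1,4)->N->(0,4)
  grid max=3 at (4,2)

(4,2) (0,4)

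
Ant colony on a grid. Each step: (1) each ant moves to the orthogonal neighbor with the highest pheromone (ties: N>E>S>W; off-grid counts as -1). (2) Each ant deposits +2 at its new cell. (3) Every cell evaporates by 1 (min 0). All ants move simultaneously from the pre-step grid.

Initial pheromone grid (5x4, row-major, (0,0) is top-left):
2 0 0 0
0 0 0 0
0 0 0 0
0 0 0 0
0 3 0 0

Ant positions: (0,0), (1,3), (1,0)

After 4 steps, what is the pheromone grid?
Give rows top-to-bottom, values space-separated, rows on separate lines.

After step 1: ants at (0,1),(0,3),(0,0)
  3 1 0 1
  0 0 0 0
  0 0 0 0
  0 0 0 0
  0 2 0 0
After step 2: ants at (0,0),(1,3),(0,1)
  4 2 0 0
  0 0 0 1
  0 0 0 0
  0 0 0 0
  0 1 0 0
After step 3: ants at (0,1),(0,3),(0,0)
  5 3 0 1
  0 0 0 0
  0 0 0 0
  0 0 0 0
  0 0 0 0
After step 4: ants at (0,0),(1,3),(0,1)
  6 4 0 0
  0 0 0 1
  0 0 0 0
  0 0 0 0
  0 0 0 0

6 4 0 0
0 0 0 1
0 0 0 0
0 0 0 0
0 0 0 0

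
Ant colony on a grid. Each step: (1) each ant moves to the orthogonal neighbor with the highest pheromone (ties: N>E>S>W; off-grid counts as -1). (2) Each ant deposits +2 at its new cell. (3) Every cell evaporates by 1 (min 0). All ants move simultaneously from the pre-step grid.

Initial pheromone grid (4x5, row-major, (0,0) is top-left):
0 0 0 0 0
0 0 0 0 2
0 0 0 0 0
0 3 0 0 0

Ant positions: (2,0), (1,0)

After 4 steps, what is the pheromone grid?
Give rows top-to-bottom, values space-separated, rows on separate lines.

After step 1: ants at (1,0),(0,0)
  1 0 0 0 0
  1 0 0 0 1
  0 0 0 0 0
  0 2 0 0 0
After step 2: ants at (0,0),(1,0)
  2 0 0 0 0
  2 0 0 0 0
  0 0 0 0 0
  0 1 0 0 0
After step 3: ants at (1,0),(0,0)
  3 0 0 0 0
  3 0 0 0 0
  0 0 0 0 0
  0 0 0 0 0
After step 4: ants at (0,0),(1,0)
  4 0 0 0 0
  4 0 0 0 0
  0 0 0 0 0
  0 0 0 0 0

4 0 0 0 0
4 0 0 0 0
0 0 0 0 0
0 0 0 0 0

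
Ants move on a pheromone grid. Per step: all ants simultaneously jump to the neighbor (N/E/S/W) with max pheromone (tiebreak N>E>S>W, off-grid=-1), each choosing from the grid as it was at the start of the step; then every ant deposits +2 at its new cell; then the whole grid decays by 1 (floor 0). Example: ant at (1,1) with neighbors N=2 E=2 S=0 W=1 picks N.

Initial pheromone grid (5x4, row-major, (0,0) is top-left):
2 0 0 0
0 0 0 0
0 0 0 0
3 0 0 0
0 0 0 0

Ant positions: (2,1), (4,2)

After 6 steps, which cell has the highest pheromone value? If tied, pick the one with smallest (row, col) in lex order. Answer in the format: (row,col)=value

Answer: (0,2)=4

Derivation:
Step 1: ant0:(2,1)->N->(1,1) | ant1:(4,2)->N->(3,2)
  grid max=2 at (3,0)
Step 2: ant0:(1,1)->N->(0,1) | ant1:(3,2)->N->(2,2)
  grid max=1 at (0,1)
Step 3: ant0:(0,1)->E->(0,2) | ant1:(2,2)->N->(1,2)
  grid max=1 at (0,2)
Step 4: ant0:(0,2)->S->(1,2) | ant1:(1,2)->N->(0,2)
  grid max=2 at (0,2)
Step 5: ant0:(1,2)->N->(0,2) | ant1:(0,2)->S->(1,2)
  grid max=3 at (0,2)
Step 6: ant0:(0,2)->S->(1,2) | ant1:(1,2)->N->(0,2)
  grid max=4 at (0,2)
Final grid:
  0 0 4 0
  0 0 4 0
  0 0 0 0
  0 0 0 0
  0 0 0 0
Max pheromone 4 at (0,2)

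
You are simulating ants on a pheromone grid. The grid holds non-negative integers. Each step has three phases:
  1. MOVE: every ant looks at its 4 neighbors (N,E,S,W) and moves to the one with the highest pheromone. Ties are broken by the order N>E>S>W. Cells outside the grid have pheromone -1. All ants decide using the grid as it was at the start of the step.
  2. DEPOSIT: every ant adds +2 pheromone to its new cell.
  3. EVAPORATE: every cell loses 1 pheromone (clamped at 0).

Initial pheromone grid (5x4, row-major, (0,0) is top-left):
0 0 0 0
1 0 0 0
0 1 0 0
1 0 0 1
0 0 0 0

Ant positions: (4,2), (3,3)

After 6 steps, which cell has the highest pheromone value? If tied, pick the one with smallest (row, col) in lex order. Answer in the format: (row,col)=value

Step 1: ant0:(4,2)->N->(3,2) | ant1:(3,3)->N->(2,3)
  grid max=1 at (2,3)
Step 2: ant0:(3,2)->N->(2,2) | ant1:(2,3)->N->(1,3)
  grid max=1 at (1,3)
Step 3: ant0:(2,2)->N->(1,2) | ant1:(1,3)->N->(0,3)
  grid max=1 at (0,3)
Step 4: ant0:(1,2)->N->(0,2) | ant1:(0,3)->S->(1,3)
  grid max=1 at (0,2)
Step 5: ant0:(0,2)->E->(0,3) | ant1:(1,3)->N->(0,3)
  grid max=3 at (0,3)
Step 6: ant0:(0,3)->S->(1,3) | ant1:(0,3)->S->(1,3)
  grid max=3 at (1,3)
Final grid:
  0 0 0 2
  0 0 0 3
  0 0 0 0
  0 0 0 0
  0 0 0 0
Max pheromone 3 at (1,3)

Answer: (1,3)=3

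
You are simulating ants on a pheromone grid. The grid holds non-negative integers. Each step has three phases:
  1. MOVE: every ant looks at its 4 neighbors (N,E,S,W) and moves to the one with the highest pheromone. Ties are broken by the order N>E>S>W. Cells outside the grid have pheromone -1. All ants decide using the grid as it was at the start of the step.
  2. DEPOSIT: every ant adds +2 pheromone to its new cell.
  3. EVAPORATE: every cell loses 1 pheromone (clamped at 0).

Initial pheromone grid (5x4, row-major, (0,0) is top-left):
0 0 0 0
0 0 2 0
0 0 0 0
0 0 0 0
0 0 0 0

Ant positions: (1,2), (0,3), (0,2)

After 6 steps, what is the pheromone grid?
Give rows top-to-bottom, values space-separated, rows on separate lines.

After step 1: ants at (0,2),(1,3),(1,2)
  0 0 1 0
  0 0 3 1
  0 0 0 0
  0 0 0 0
  0 0 0 0
After step 2: ants at (1,2),(1,2),(0,2)
  0 0 2 0
  0 0 6 0
  0 0 0 0
  0 0 0 0
  0 0 0 0
After step 3: ants at (0,2),(0,2),(1,2)
  0 0 5 0
  0 0 7 0
  0 0 0 0
  0 0 0 0
  0 0 0 0
After step 4: ants at (1,2),(1,2),(0,2)
  0 0 6 0
  0 0 10 0
  0 0 0 0
  0 0 0 0
  0 0 0 0
After step 5: ants at (0,2),(0,2),(1,2)
  0 0 9 0
  0 0 11 0
  0 0 0 0
  0 0 0 0
  0 0 0 0
After step 6: ants at (1,2),(1,2),(0,2)
  0 0 10 0
  0 0 14 0
  0 0 0 0
  0 0 0 0
  0 0 0 0

0 0 10 0
0 0 14 0
0 0 0 0
0 0 0 0
0 0 0 0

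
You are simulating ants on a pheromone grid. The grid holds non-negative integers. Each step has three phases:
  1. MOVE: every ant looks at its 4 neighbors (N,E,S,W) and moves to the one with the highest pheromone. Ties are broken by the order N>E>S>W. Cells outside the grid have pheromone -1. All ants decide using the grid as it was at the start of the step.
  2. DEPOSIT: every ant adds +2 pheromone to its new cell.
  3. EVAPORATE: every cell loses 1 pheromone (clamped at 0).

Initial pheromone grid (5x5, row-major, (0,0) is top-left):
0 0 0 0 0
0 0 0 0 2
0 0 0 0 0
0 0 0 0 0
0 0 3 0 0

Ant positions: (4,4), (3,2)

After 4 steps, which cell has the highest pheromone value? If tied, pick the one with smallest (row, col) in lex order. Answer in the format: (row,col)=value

Answer: (4,2)=3

Derivation:
Step 1: ant0:(4,4)->N->(3,4) | ant1:(3,2)->S->(4,2)
  grid max=4 at (4,2)
Step 2: ant0:(3,4)->N->(2,4) | ant1:(4,2)->N->(3,2)
  grid max=3 at (4,2)
Step 3: ant0:(2,4)->N->(1,4) | ant1:(3,2)->S->(4,2)
  grid max=4 at (4,2)
Step 4: ant0:(1,4)->N->(0,4) | ant1:(4,2)->N->(3,2)
  grid max=3 at (4,2)
Final grid:
  0 0 0 0 1
  0 0 0 0 0
  0 0 0 0 0
  0 0 1 0 0
  0 0 3 0 0
Max pheromone 3 at (4,2)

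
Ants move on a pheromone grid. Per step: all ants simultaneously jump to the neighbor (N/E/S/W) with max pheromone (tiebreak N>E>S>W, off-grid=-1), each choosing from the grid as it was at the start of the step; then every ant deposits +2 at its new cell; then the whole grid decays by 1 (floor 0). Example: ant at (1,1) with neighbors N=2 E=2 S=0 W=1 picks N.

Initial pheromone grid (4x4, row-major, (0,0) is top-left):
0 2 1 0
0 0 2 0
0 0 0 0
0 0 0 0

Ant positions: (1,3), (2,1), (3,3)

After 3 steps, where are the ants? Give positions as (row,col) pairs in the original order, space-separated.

Step 1: ant0:(1,3)->W->(1,2) | ant1:(2,1)->N->(1,1) | ant2:(3,3)->N->(2,3)
  grid max=3 at (1,2)
Step 2: ant0:(1,2)->W->(1,1) | ant1:(1,1)->E->(1,2) | ant2:(2,3)->N->(1,3)
  grid max=4 at (1,2)
Step 3: ant0:(1,1)->E->(1,2) | ant1:(1,2)->W->(1,1) | ant2:(1,3)->W->(1,2)
  grid max=7 at (1,2)

(1,2) (1,1) (1,2)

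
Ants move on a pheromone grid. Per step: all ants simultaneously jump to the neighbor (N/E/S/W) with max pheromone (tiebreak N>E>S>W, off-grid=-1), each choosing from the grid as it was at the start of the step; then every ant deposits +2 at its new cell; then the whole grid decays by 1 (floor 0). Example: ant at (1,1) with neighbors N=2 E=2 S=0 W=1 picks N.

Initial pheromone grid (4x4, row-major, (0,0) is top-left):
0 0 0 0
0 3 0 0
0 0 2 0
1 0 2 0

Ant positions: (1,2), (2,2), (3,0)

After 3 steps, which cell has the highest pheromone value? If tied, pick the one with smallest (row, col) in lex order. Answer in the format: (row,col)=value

Answer: (1,1)=6

Derivation:
Step 1: ant0:(1,2)->W->(1,1) | ant1:(2,2)->S->(3,2) | ant2:(3,0)->N->(2,0)
  grid max=4 at (1,1)
Step 2: ant0:(1,1)->N->(0,1) | ant1:(3,2)->N->(2,2) | ant2:(2,0)->N->(1,0)
  grid max=3 at (1,1)
Step 3: ant0:(0,1)->S->(1,1) | ant1:(2,2)->S->(3,2) | ant2:(1,0)->E->(1,1)
  grid max=6 at (1,1)
Final grid:
  0 0 0 0
  0 6 0 0
  0 0 1 0
  0 0 3 0
Max pheromone 6 at (1,1)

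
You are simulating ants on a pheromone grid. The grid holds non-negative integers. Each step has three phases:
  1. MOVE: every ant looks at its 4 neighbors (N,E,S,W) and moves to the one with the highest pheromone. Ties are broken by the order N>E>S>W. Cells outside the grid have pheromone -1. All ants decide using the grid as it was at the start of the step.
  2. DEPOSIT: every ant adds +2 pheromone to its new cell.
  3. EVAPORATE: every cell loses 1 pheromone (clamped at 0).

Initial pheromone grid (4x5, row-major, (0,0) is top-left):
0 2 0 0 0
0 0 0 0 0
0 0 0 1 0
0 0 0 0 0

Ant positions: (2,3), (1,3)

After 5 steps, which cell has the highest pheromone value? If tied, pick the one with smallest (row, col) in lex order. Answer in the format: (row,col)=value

Answer: (2,3)=6

Derivation:
Step 1: ant0:(2,3)->N->(1,3) | ant1:(1,3)->S->(2,3)
  grid max=2 at (2,3)
Step 2: ant0:(1,3)->S->(2,3) | ant1:(2,3)->N->(1,3)
  grid max=3 at (2,3)
Step 3: ant0:(2,3)->N->(1,3) | ant1:(1,3)->S->(2,3)
  grid max=4 at (2,3)
Step 4: ant0:(1,3)->S->(2,3) | ant1:(2,3)->N->(1,3)
  grid max=5 at (2,3)
Step 5: ant0:(2,3)->N->(1,3) | ant1:(1,3)->S->(2,3)
  grid max=6 at (2,3)
Final grid:
  0 0 0 0 0
  0 0 0 5 0
  0 0 0 6 0
  0 0 0 0 0
Max pheromone 6 at (2,3)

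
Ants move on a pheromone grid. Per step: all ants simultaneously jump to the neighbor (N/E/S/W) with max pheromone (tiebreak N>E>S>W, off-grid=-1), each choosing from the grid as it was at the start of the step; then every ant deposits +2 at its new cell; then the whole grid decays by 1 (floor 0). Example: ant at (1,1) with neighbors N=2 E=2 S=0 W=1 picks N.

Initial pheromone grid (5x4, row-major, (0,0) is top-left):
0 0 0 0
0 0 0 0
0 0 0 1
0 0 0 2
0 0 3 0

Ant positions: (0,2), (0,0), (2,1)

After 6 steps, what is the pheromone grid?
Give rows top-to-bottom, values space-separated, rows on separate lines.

After step 1: ants at (0,3),(0,1),(1,1)
  0 1 0 1
  0 1 0 0
  0 0 0 0
  0 0 0 1
  0 0 2 0
After step 2: ants at (1,3),(1,1),(0,1)
  0 2 0 0
  0 2 0 1
  0 0 0 0
  0 0 0 0
  0 0 1 0
After step 3: ants at (0,3),(0,1),(1,1)
  0 3 0 1
  0 3 0 0
  0 0 0 0
  0 0 0 0
  0 0 0 0
After step 4: ants at (1,3),(1,1),(0,1)
  0 4 0 0
  0 4 0 1
  0 0 0 0
  0 0 0 0
  0 0 0 0
After step 5: ants at (0,3),(0,1),(1,1)
  0 5 0 1
  0 5 0 0
  0 0 0 0
  0 0 0 0
  0 0 0 0
After step 6: ants at (1,3),(1,1),(0,1)
  0 6 0 0
  0 6 0 1
  0 0 0 0
  0 0 0 0
  0 0 0 0

0 6 0 0
0 6 0 1
0 0 0 0
0 0 0 0
0 0 0 0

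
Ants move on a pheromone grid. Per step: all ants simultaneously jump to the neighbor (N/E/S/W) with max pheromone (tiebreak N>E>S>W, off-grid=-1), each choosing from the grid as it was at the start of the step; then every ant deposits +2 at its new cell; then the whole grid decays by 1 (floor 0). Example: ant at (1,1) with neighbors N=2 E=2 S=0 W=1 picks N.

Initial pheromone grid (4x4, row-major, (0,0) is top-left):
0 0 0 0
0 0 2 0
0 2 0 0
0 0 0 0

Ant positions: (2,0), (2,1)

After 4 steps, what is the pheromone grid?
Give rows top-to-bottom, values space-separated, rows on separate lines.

After step 1: ants at (2,1),(1,1)
  0 0 0 0
  0 1 1 0
  0 3 0 0
  0 0 0 0
After step 2: ants at (1,1),(2,1)
  0 0 0 0
  0 2 0 0
  0 4 0 0
  0 0 0 0
After step 3: ants at (2,1),(1,1)
  0 0 0 0
  0 3 0 0
  0 5 0 0
  0 0 0 0
After step 4: ants at (1,1),(2,1)
  0 0 0 0
  0 4 0 0
  0 6 0 0
  0 0 0 0

0 0 0 0
0 4 0 0
0 6 0 0
0 0 0 0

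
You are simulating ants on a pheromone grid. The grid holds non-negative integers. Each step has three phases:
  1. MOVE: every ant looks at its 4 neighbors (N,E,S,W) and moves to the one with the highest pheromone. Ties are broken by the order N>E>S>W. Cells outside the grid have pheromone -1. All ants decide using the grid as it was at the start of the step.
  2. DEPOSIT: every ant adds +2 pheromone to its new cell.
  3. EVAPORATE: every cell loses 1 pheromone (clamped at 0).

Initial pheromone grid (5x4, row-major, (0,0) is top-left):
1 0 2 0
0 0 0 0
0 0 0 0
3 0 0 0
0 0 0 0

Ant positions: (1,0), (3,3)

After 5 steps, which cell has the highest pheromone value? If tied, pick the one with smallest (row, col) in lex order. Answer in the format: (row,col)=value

Step 1: ant0:(1,0)->N->(0,0) | ant1:(3,3)->N->(2,3)
  grid max=2 at (0,0)
Step 2: ant0:(0,0)->E->(0,1) | ant1:(2,3)->N->(1,3)
  grid max=1 at (0,0)
Step 3: ant0:(0,1)->W->(0,0) | ant1:(1,3)->N->(0,3)
  grid max=2 at (0,0)
Step 4: ant0:(0,0)->E->(0,1) | ant1:(0,3)->S->(1,3)
  grid max=1 at (0,0)
Step 5: ant0:(0,1)->W->(0,0) | ant1:(1,3)->N->(0,3)
  grid max=2 at (0,0)
Final grid:
  2 0 0 1
  0 0 0 0
  0 0 0 0
  0 0 0 0
  0 0 0 0
Max pheromone 2 at (0,0)

Answer: (0,0)=2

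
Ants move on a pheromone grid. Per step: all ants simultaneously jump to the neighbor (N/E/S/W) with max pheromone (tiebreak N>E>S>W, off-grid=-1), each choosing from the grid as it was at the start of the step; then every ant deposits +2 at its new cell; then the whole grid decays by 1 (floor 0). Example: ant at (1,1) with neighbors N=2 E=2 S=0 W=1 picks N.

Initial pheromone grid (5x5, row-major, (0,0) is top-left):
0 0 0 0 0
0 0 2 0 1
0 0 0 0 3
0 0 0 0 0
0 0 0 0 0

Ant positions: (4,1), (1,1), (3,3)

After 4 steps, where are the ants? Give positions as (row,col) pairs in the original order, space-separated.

Step 1: ant0:(4,1)->N->(3,1) | ant1:(1,1)->E->(1,2) | ant2:(3,3)->N->(2,3)
  grid max=3 at (1,2)
Step 2: ant0:(3,1)->N->(2,1) | ant1:(1,2)->N->(0,2) | ant2:(2,3)->E->(2,4)
  grid max=3 at (2,4)
Step 3: ant0:(2,1)->N->(1,1) | ant1:(0,2)->S->(1,2) | ant2:(2,4)->N->(1,4)
  grid max=3 at (1,2)
Step 4: ant0:(1,1)->E->(1,2) | ant1:(1,2)->W->(1,1) | ant2:(1,4)->S->(2,4)
  grid max=4 at (1,2)

(1,2) (1,1) (2,4)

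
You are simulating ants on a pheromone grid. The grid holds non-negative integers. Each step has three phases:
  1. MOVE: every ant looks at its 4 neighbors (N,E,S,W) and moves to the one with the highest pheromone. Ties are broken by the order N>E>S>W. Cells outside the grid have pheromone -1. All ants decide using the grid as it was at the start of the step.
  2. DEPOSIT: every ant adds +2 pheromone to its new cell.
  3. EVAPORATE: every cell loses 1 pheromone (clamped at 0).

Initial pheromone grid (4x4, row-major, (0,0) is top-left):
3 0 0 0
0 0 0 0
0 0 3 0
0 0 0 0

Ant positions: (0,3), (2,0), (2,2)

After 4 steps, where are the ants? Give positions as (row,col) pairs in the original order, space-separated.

Step 1: ant0:(0,3)->S->(1,3) | ant1:(2,0)->N->(1,0) | ant2:(2,2)->N->(1,2)
  grid max=2 at (0,0)
Step 2: ant0:(1,3)->W->(1,2) | ant1:(1,0)->N->(0,0) | ant2:(1,2)->S->(2,2)
  grid max=3 at (0,0)
Step 3: ant0:(1,2)->S->(2,2) | ant1:(0,0)->E->(0,1) | ant2:(2,2)->N->(1,2)
  grid max=4 at (2,2)
Step 4: ant0:(2,2)->N->(1,2) | ant1:(0,1)->W->(0,0) | ant2:(1,2)->S->(2,2)
  grid max=5 at (2,2)

(1,2) (0,0) (2,2)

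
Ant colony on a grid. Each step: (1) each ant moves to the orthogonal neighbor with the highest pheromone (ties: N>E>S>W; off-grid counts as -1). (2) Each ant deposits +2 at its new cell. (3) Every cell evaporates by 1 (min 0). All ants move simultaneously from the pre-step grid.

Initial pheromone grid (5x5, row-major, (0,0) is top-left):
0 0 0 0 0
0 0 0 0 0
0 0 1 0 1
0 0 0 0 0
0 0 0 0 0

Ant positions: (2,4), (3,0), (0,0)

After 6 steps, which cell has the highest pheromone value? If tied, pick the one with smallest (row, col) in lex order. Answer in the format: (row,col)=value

Step 1: ant0:(2,4)->N->(1,4) | ant1:(3,0)->N->(2,0) | ant2:(0,0)->E->(0,1)
  grid max=1 at (0,1)
Step 2: ant0:(1,4)->N->(0,4) | ant1:(2,0)->N->(1,0) | ant2:(0,1)->E->(0,2)
  grid max=1 at (0,2)
Step 3: ant0:(0,4)->S->(1,4) | ant1:(1,0)->N->(0,0) | ant2:(0,2)->E->(0,3)
  grid max=1 at (0,0)
Step 4: ant0:(1,4)->N->(0,4) | ant1:(0,0)->E->(0,1) | ant2:(0,3)->E->(0,4)
  grid max=3 at (0,4)
Step 5: ant0:(0,4)->S->(1,4) | ant1:(0,1)->E->(0,2) | ant2:(0,4)->S->(1,4)
  grid max=3 at (1,4)
Step 6: ant0:(1,4)->N->(0,4) | ant1:(0,2)->E->(0,3) | ant2:(1,4)->N->(0,4)
  grid max=5 at (0,4)
Final grid:
  0 0 0 1 5
  0 0 0 0 2
  0 0 0 0 0
  0 0 0 0 0
  0 0 0 0 0
Max pheromone 5 at (0,4)

Answer: (0,4)=5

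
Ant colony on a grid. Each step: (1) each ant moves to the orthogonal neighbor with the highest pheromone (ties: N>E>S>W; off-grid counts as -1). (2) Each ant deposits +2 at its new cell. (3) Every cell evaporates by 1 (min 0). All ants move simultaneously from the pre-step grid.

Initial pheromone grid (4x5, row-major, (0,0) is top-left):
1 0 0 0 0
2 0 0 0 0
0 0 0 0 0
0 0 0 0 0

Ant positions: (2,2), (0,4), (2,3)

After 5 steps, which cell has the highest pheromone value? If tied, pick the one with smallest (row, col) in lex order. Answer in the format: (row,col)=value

Answer: (1,3)=9

Derivation:
Step 1: ant0:(2,2)->N->(1,2) | ant1:(0,4)->S->(1,4) | ant2:(2,3)->N->(1,3)
  grid max=1 at (1,0)
Step 2: ant0:(1,2)->E->(1,3) | ant1:(1,4)->W->(1,3) | ant2:(1,3)->E->(1,4)
  grid max=4 at (1,3)
Step 3: ant0:(1,3)->E->(1,4) | ant1:(1,3)->E->(1,4) | ant2:(1,4)->W->(1,3)
  grid max=5 at (1,3)
Step 4: ant0:(1,4)->W->(1,3) | ant1:(1,4)->W->(1,3) | ant2:(1,3)->E->(1,4)
  grid max=8 at (1,3)
Step 5: ant0:(1,3)->E->(1,4) | ant1:(1,3)->E->(1,4) | ant2:(1,4)->W->(1,3)
  grid max=9 at (1,3)
Final grid:
  0 0 0 0 0
  0 0 0 9 9
  0 0 0 0 0
  0 0 0 0 0
Max pheromone 9 at (1,3)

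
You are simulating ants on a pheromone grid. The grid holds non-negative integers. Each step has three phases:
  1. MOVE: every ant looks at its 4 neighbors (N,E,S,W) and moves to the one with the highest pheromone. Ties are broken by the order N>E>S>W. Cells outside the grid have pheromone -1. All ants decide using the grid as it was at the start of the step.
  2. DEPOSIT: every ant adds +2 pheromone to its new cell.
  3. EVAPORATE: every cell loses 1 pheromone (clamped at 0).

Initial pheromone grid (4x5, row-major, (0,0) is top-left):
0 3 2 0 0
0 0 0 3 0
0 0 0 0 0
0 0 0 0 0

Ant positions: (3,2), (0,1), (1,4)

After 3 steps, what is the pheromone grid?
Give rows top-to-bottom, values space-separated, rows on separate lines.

After step 1: ants at (2,2),(0,2),(1,3)
  0 2 3 0 0
  0 0 0 4 0
  0 0 1 0 0
  0 0 0 0 0
After step 2: ants at (1,2),(0,1),(0,3)
  0 3 2 1 0
  0 0 1 3 0
  0 0 0 0 0
  0 0 0 0 0
After step 3: ants at (1,3),(0,2),(1,3)
  0 2 3 0 0
  0 0 0 6 0
  0 0 0 0 0
  0 0 0 0 0

0 2 3 0 0
0 0 0 6 0
0 0 0 0 0
0 0 0 0 0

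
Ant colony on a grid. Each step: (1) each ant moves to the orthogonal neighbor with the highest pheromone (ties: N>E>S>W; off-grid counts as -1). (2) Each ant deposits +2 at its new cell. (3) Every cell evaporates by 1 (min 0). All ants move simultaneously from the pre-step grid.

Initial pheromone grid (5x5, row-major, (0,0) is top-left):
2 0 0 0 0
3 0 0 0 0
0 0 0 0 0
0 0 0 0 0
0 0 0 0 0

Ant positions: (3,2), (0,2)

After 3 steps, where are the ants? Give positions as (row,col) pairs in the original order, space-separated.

Step 1: ant0:(3,2)->N->(2,2) | ant1:(0,2)->E->(0,3)
  grid max=2 at (1,0)
Step 2: ant0:(2,2)->N->(1,2) | ant1:(0,3)->E->(0,4)
  grid max=1 at (0,4)
Step 3: ant0:(1,2)->N->(0,2) | ant1:(0,4)->S->(1,4)
  grid max=1 at (0,2)

(0,2) (1,4)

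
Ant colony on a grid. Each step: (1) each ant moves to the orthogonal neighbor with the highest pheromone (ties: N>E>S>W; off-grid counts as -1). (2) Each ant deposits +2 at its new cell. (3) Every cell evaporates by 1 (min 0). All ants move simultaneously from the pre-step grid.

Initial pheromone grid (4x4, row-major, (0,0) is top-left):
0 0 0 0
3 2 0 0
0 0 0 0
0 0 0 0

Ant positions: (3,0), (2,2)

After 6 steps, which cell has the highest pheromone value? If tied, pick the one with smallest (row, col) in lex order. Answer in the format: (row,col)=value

Answer: (1,0)=7

Derivation:
Step 1: ant0:(3,0)->N->(2,0) | ant1:(2,2)->N->(1,2)
  grid max=2 at (1,0)
Step 2: ant0:(2,0)->N->(1,0) | ant1:(1,2)->W->(1,1)
  grid max=3 at (1,0)
Step 3: ant0:(1,0)->E->(1,1) | ant1:(1,1)->W->(1,0)
  grid max=4 at (1,0)
Step 4: ant0:(1,1)->W->(1,0) | ant1:(1,0)->E->(1,1)
  grid max=5 at (1,0)
Step 5: ant0:(1,0)->E->(1,1) | ant1:(1,1)->W->(1,0)
  grid max=6 at (1,0)
Step 6: ant0:(1,1)->W->(1,0) | ant1:(1,0)->E->(1,1)
  grid max=7 at (1,0)
Final grid:
  0 0 0 0
  7 6 0 0
  0 0 0 0
  0 0 0 0
Max pheromone 7 at (1,0)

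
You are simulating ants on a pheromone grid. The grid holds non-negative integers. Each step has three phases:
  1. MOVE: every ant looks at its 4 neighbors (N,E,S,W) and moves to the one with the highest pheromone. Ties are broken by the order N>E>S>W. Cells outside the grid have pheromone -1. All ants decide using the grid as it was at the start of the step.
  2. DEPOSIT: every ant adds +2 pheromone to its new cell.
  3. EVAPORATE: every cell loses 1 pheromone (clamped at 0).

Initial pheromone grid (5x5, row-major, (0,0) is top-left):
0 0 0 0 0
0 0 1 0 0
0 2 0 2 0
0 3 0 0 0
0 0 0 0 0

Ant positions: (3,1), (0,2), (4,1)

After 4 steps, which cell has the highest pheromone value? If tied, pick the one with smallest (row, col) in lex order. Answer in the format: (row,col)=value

Step 1: ant0:(3,1)->N->(2,1) | ant1:(0,2)->S->(1,2) | ant2:(4,1)->N->(3,1)
  grid max=4 at (3,1)
Step 2: ant0:(2,1)->S->(3,1) | ant1:(1,2)->N->(0,2) | ant2:(3,1)->N->(2,1)
  grid max=5 at (3,1)
Step 3: ant0:(3,1)->N->(2,1) | ant1:(0,2)->S->(1,2) | ant2:(2,1)->S->(3,1)
  grid max=6 at (3,1)
Step 4: ant0:(2,1)->S->(3,1) | ant1:(1,2)->N->(0,2) | ant2:(3,1)->N->(2,1)
  grid max=7 at (3,1)
Final grid:
  0 0 1 0 0
  0 0 1 0 0
  0 6 0 0 0
  0 7 0 0 0
  0 0 0 0 0
Max pheromone 7 at (3,1)

Answer: (3,1)=7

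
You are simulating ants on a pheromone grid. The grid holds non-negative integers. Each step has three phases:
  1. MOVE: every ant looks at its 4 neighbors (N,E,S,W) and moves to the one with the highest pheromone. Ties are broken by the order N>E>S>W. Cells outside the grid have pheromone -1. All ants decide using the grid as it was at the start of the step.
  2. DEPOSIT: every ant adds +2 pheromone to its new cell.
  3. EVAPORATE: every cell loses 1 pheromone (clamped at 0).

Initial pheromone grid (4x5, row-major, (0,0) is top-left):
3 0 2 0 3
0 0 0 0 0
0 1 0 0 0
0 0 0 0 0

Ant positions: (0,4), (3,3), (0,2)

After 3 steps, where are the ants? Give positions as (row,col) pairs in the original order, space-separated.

Step 1: ant0:(0,4)->S->(1,4) | ant1:(3,3)->N->(2,3) | ant2:(0,2)->E->(0,3)
  grid max=2 at (0,0)
Step 2: ant0:(1,4)->N->(0,4) | ant1:(2,3)->N->(1,3) | ant2:(0,3)->E->(0,4)
  grid max=5 at (0,4)
Step 3: ant0:(0,4)->S->(1,4) | ant1:(1,3)->N->(0,3) | ant2:(0,4)->S->(1,4)
  grid max=4 at (0,4)

(1,4) (0,3) (1,4)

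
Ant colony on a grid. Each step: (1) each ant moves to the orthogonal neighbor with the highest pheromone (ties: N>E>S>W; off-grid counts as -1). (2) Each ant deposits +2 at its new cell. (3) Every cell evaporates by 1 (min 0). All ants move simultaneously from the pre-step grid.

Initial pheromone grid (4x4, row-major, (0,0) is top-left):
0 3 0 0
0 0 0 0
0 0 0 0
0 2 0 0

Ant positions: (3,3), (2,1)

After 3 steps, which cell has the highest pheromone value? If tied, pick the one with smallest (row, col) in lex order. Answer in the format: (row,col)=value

Step 1: ant0:(3,3)->N->(2,3) | ant1:(2,1)->S->(3,1)
  grid max=3 at (3,1)
Step 2: ant0:(2,3)->N->(1,3) | ant1:(3,1)->N->(2,1)
  grid max=2 at (3,1)
Step 3: ant0:(1,3)->N->(0,3) | ant1:(2,1)->S->(3,1)
  grid max=3 at (3,1)
Final grid:
  0 0 0 1
  0 0 0 0
  0 0 0 0
  0 3 0 0
Max pheromone 3 at (3,1)

Answer: (3,1)=3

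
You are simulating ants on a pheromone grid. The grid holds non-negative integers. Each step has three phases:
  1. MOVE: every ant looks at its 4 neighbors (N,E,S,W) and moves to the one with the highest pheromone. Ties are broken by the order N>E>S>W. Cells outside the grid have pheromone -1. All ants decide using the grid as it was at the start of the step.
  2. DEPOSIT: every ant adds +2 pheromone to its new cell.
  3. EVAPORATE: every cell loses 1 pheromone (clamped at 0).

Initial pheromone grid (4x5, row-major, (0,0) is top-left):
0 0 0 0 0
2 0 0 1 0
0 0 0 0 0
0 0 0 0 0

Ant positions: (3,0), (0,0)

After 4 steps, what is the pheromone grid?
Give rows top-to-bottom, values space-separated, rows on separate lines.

After step 1: ants at (2,0),(1,0)
  0 0 0 0 0
  3 0 0 0 0
  1 0 0 0 0
  0 0 0 0 0
After step 2: ants at (1,0),(2,0)
  0 0 0 0 0
  4 0 0 0 0
  2 0 0 0 0
  0 0 0 0 0
After step 3: ants at (2,0),(1,0)
  0 0 0 0 0
  5 0 0 0 0
  3 0 0 0 0
  0 0 0 0 0
After step 4: ants at (1,0),(2,0)
  0 0 0 0 0
  6 0 0 0 0
  4 0 0 0 0
  0 0 0 0 0

0 0 0 0 0
6 0 0 0 0
4 0 0 0 0
0 0 0 0 0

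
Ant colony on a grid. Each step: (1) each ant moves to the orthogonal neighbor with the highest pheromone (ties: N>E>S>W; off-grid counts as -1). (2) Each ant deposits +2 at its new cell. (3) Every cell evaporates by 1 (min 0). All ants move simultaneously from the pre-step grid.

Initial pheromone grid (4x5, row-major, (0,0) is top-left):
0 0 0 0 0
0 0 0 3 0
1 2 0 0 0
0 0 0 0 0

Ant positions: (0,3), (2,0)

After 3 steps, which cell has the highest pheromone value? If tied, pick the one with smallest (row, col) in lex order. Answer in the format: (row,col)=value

Step 1: ant0:(0,3)->S->(1,3) | ant1:(2,0)->E->(2,1)
  grid max=4 at (1,3)
Step 2: ant0:(1,3)->N->(0,3) | ant1:(2,1)->N->(1,1)
  grid max=3 at (1,3)
Step 3: ant0:(0,3)->S->(1,3) | ant1:(1,1)->S->(2,1)
  grid max=4 at (1,3)
Final grid:
  0 0 0 0 0
  0 0 0 4 0
  0 3 0 0 0
  0 0 0 0 0
Max pheromone 4 at (1,3)

Answer: (1,3)=4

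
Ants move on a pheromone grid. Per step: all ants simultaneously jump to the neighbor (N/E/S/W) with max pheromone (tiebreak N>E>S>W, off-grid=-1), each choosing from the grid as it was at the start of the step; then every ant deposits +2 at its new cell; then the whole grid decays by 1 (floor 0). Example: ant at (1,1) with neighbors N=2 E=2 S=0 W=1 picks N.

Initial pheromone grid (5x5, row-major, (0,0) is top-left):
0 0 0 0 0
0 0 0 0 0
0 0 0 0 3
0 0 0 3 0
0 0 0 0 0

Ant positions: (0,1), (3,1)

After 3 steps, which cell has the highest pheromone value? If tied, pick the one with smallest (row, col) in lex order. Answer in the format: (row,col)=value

Answer: (0,1)=1

Derivation:
Step 1: ant0:(0,1)->E->(0,2) | ant1:(3,1)->N->(2,1)
  grid max=2 at (2,4)
Step 2: ant0:(0,2)->E->(0,3) | ant1:(2,1)->N->(1,1)
  grid max=1 at (0,3)
Step 3: ant0:(0,3)->E->(0,4) | ant1:(1,1)->N->(0,1)
  grid max=1 at (0,1)
Final grid:
  0 1 0 0 1
  0 0 0 0 0
  0 0 0 0 0
  0 0 0 0 0
  0 0 0 0 0
Max pheromone 1 at (0,1)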